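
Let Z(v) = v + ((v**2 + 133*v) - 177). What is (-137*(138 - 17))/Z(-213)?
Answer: -16577/16650 ≈ -0.99562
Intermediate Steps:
Z(v) = -177 + v**2 + 134*v (Z(v) = v + (-177 + v**2 + 133*v) = -177 + v**2 + 134*v)
(-137*(138 - 17))/Z(-213) = (-137*(138 - 17))/(-177 + (-213)**2 + 134*(-213)) = (-137*121)/(-177 + 45369 - 28542) = -16577/16650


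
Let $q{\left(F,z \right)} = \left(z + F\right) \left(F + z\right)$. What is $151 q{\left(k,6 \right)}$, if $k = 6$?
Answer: $21744$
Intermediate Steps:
$q{\left(F,z \right)} = \left(F + z\right)^{2}$ ($q{\left(F,z \right)} = \left(F + z\right) \left(F + z\right) = \left(F + z\right)^{2}$)
$151 q{\left(k,6 \right)} = 151 \left(6 + 6\right)^{2} = 151 \cdot 12^{2} = 151 \cdot 144 = 21744$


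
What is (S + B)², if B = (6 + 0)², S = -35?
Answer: 1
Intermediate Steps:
B = 36 (B = 6² = 36)
(S + B)² = (-35 + 36)² = 1² = 1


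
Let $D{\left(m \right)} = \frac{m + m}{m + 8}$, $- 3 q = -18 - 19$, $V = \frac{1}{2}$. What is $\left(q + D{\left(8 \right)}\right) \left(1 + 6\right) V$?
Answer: $\frac{140}{3} \approx 46.667$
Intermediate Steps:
$V = \frac{1}{2} \approx 0.5$
$q = \frac{37}{3}$ ($q = - \frac{-18 - 19}{3} = \left(- \frac{1}{3}\right) \left(-37\right) = \frac{37}{3} \approx 12.333$)
$D{\left(m \right)} = \frac{2 m}{8 + m}$
$\left(q + D{\left(8 \right)}\right) \left(1 + 6\right) V = \left(\frac{37}{3} + 2 \cdot 8 \frac{1}{8 + 8}\right) \left(1 + 6\right) \frac{1}{2} = \left(\frac{37}{3} + 2 \cdot 8 \cdot \frac{1}{16}\right) 7 \cdot \frac{1}{2} = \left(\frac{37}{3} + 2 \cdot 8 \cdot \frac{1}{16}\right) \frac{7}{2} = \left(\frac{37}{3} + 1\right) \frac{7}{2} = \frac{40}{3} \cdot \frac{7}{2} = \frac{140}{3}$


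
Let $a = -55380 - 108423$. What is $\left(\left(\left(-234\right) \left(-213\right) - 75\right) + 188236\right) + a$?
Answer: $74200$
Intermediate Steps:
$a = -163803$
$\left(\left(\left(-234\right) \left(-213\right) - 75\right) + 188236\right) + a = \left(\left(\left(-234\right) \left(-213\right) - 75\right) + 188236\right) - 163803 = \left(\left(49842 - 75\right) + 188236\right) - 163803 = \left(49767 + 188236\right) - 163803 = 238003 - 163803 = 74200$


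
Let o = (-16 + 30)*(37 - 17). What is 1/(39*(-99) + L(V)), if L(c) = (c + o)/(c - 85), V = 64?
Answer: -21/81425 ≈ -0.00025791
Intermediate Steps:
o = 280 (o = 14*20 = 280)
L(c) = (280 + c)/(-85 + c) (L(c) = (c + 280)/(c - 85) = (280 + c)/(-85 + c))
1/(39*(-99) + L(V)) = 1/(39*(-99) + (280 + 64)/(-85 + 64)) = 1/(-3861 + 344/(-21)) = 1/(-3861 - 1/21*344) = 1/(-3861 - 344/21) = 1/(-81425/21) = -21/81425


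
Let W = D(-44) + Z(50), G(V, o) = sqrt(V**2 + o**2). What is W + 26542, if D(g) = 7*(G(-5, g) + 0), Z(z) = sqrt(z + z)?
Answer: 26552 + 7*sqrt(1961) ≈ 26862.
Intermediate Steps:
Z(z) = sqrt(2)*sqrt(z) (Z(z) = sqrt(2*z) = sqrt(2)*sqrt(z))
D(g) = 7*sqrt(25 + g**2) (D(g) = 7*(sqrt((-5)**2 + g**2) + 0) = 7*(sqrt(25 + g**2) + 0) = 7*sqrt(25 + g**2))
W = 10 + 7*sqrt(1961) (W = 7*sqrt(25 + (-44)**2) + sqrt(2)*sqrt(50) = 7*sqrt(25 + 1936) + sqrt(2)*(5*sqrt(2)) = 7*sqrt(1961) + 10 = 10 + 7*sqrt(1961) ≈ 319.98)
W + 26542 = (10 + 7*sqrt(1961)) + 26542 = 26552 + 7*sqrt(1961)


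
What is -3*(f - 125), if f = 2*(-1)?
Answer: 381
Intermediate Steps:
f = -2
-3*(f - 125) = -3*(-2 - 125) = -3*(-127) = 381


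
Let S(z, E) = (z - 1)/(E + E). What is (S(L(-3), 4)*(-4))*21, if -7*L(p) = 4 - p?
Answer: 21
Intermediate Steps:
L(p) = -4/7 + p/7 (L(p) = -(4 - p)/7 = -4/7 + p/7)
S(z, E) = (-1 + z)/(2*E) (S(z, E) = (-1 + z)/((2*E)) = (-1 + z)*(1/(2*E)) = (-1 + z)/(2*E))
(S(L(-3), 4)*(-4))*21 = (((1/2)*(-1 + (-4/7 + (1/7)*(-3)))/4)*(-4))*21 = (((1/2)*(1/4)*(-1 + (-4/7 - 3/7)))*(-4))*21 = (((1/2)*(1/4)*(-1 - 1))*(-4))*21 = (((1/2)*(1/4)*(-2))*(-4))*21 = -1/4*(-4)*21 = 1*21 = 21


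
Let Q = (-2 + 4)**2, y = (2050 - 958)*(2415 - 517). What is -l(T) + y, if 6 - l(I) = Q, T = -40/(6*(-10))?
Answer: 2072614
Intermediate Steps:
y = 2072616 (y = 1092*1898 = 2072616)
Q = 4 (Q = 2**2 = 4)
T = 2/3 (T = -40/(-60) = -40*(-1/60) = 2/3 ≈ 0.66667)
l(I) = 2 (l(I) = 6 - 1*4 = 6 - 4 = 2)
-l(T) + y = -1*2 + 2072616 = -2 + 2072616 = 2072614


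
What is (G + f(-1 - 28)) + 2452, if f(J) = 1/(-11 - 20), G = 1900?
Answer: 134911/31 ≈ 4352.0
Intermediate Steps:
f(J) = -1/31 (f(J) = 1/(-31) = -1/31)
(G + f(-1 - 28)) + 2452 = (1900 - 1/31) + 2452 = 58899/31 + 2452 = 134911/31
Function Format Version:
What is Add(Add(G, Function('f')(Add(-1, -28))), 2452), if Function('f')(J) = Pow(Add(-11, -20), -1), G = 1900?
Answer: Rational(134911, 31) ≈ 4352.0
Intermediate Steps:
Function('f')(J) = Rational(-1, 31) (Function('f')(J) = Pow(-31, -1) = Rational(-1, 31))
Add(Add(G, Function('f')(Add(-1, -28))), 2452) = Add(Add(1900, Rational(-1, 31)), 2452) = Add(Rational(58899, 31), 2452) = Rational(134911, 31)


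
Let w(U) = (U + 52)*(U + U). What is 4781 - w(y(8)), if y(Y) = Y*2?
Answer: 2605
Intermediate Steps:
y(Y) = 2*Y
w(U) = 2*U*(52 + U) (w(U) = (52 + U)*(2*U) = 2*U*(52 + U))
4781 - w(y(8)) = 4781 - 2*2*8*(52 + 2*8) = 4781 - 2*16*(52 + 16) = 4781 - 2*16*68 = 4781 - 1*2176 = 4781 - 2176 = 2605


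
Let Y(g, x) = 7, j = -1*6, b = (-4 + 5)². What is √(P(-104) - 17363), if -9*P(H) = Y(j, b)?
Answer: I*√156274/3 ≈ 131.77*I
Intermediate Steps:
b = 1 (b = 1² = 1)
j = -6
P(H) = -7/9 (P(H) = -⅑*7 = -7/9)
√(P(-104) - 17363) = √(-7/9 - 17363) = √(-156274/9) = I*√156274/3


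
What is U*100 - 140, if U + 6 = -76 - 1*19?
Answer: -10240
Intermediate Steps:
U = -101 (U = -6 + (-76 - 1*19) = -6 + (-76 - 19) = -6 - 95 = -101)
U*100 - 140 = -101*100 - 140 = -10100 - 140 = -10240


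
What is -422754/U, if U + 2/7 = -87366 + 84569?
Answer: 986426/6527 ≈ 151.13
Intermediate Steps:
U = -19581/7 (U = -2/7 + (-87366 + 84569) = -2/7 - 2797 = -19581/7 ≈ -2797.3)
-422754/U = -422754/(-19581/7) = -422754*(-7/19581) = 986426/6527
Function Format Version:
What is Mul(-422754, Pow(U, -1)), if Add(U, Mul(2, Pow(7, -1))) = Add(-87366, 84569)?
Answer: Rational(986426, 6527) ≈ 151.13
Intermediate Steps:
U = Rational(-19581, 7) (U = Add(Rational(-2, 7), Add(-87366, 84569)) = Add(Rational(-2, 7), -2797) = Rational(-19581, 7) ≈ -2797.3)
Mul(-422754, Pow(U, -1)) = Mul(-422754, Pow(Rational(-19581, 7), -1)) = Mul(-422754, Rational(-7, 19581)) = Rational(986426, 6527)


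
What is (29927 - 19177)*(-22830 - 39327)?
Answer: -668187750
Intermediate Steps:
(29927 - 19177)*(-22830 - 39327) = 10750*(-62157) = -668187750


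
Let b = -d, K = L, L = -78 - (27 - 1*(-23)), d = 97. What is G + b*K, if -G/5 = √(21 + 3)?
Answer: 12416 - 10*√6 ≈ 12392.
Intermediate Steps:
L = -128 (L = -78 - (27 + 23) = -78 - 1*50 = -78 - 50 = -128)
G = -10*√6 (G = -5*√(21 + 3) = -10*√6 ≈ -24.495)
K = -128
b = -97 (b = -1*97 = -97)
G + b*K = -10*√6 - 97*(-128) = -10*√6 + 12416 = 12416 - 10*√6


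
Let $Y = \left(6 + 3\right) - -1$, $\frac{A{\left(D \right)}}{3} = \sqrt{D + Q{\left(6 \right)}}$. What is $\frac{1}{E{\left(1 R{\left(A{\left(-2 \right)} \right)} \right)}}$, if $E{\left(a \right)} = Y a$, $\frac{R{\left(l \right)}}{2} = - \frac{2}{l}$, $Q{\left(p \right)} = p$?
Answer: $- \frac{3}{20} \approx -0.15$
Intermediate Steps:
$A{\left(D \right)} = 3 \sqrt{6 + D}$ ($A{\left(D \right)} = 3 \sqrt{D + 6} = 3 \sqrt{6 + D}$)
$R{\left(l \right)} = - \frac{4}{l}$ ($R{\left(l \right)} = 2 \left(- \frac{2}{l}\right) = - \frac{4}{l}$)
$Y = 10$ ($Y = 9 + 1 = 10$)
$E{\left(a \right)} = 10 a$
$\frac{1}{E{\left(1 R{\left(A{\left(-2 \right)} \right)} \right)}} = \frac{1}{10 \cdot 1 \left(- \frac{4}{3 \sqrt{6 - 2}}\right)} = \frac{1}{10 \cdot 1 \left(- \frac{4}{3 \sqrt{4}}\right)} = \frac{1}{10 \cdot 1 \left(- \frac{4}{3 \cdot 2}\right)} = \frac{1}{10 \cdot 1 \left(- \frac{4}{6}\right)} = \frac{1}{10 \cdot 1 \left(\left(-4\right) \frac{1}{6}\right)} = \frac{1}{10 \cdot 1 \left(- \frac{2}{3}\right)} = \frac{1}{10 \left(- \frac{2}{3}\right)} = \frac{1}{- \frac{20}{3}} = - \frac{3}{20}$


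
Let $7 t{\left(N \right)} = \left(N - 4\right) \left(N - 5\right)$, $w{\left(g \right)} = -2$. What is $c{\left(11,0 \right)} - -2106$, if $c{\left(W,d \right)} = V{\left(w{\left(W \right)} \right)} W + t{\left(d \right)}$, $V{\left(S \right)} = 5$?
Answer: $\frac{15147}{7} \approx 2163.9$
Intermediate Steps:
$t{\left(N \right)} = \frac{\left(-5 + N\right) \left(-4 + N\right)}{7}$ ($t{\left(N \right)} = \frac{\left(N - 4\right) \left(N - 5\right)}{7} = \frac{\left(-4 + N\right) \left(-5 + N\right)}{7} = \frac{\left(-5 + N\right) \left(-4 + N\right)}{7}$)
$c{\left(W,d \right)} = \frac{20}{7} + 5 W - \frac{9 d}{7} + \frac{d^{2}}{7}$ ($c{\left(W,d \right)} = 5 W + \left(\frac{20}{7} - \frac{9 d}{7} + \frac{d^{2}}{7}\right) = \frac{20}{7} + 5 W - \frac{9 d}{7} + \frac{d^{2}}{7}$)
$c{\left(11,0 \right)} - -2106 = \left(\frac{20}{7} + 5 \cdot 11 - 0 + \frac{0^{2}}{7}\right) - -2106 = \left(\frac{20}{7} + 55 + 0 + \frac{1}{7} \cdot 0\right) + 2106 = \left(\frac{20}{7} + 55 + 0 + 0\right) + 2106 = \frac{405}{7} + 2106 = \frac{15147}{7}$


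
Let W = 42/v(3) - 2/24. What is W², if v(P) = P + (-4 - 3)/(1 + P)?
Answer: 4044121/3600 ≈ 1123.4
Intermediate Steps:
v(P) = P - 7/(1 + P)
W = 2011/60 (W = 42/(((-7 + 3 + 3²)/(1 + 3))) - 2/24 = 42/(((-7 + 3 + 9)/4)) - 2*1/24 = 42/(((¼)*5)) - 1/12 = 42/(5/4) - 1/12 = 42*(⅘) - 1/12 = 168/5 - 1/12 = 2011/60 ≈ 33.517)
W² = (2011/60)² = 4044121/3600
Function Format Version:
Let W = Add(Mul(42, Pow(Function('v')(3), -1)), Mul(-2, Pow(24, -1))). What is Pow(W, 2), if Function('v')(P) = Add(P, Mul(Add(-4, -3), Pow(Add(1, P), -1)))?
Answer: Rational(4044121, 3600) ≈ 1123.4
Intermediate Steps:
Function('v')(P) = Add(P, Mul(-7, Pow(Add(1, P), -1)))
W = Rational(2011, 60) (W = Add(Mul(42, Pow(Mul(Pow(Add(1, 3), -1), Add(-7, 3, Pow(3, 2))), -1)), Mul(-2, Pow(24, -1))) = Add(Mul(42, Pow(Mul(Pow(4, -1), Add(-7, 3, 9)), -1)), Mul(-2, Rational(1, 24))) = Add(Mul(42, Pow(Mul(Rational(1, 4), 5), -1)), Rational(-1, 12)) = Add(Mul(42, Pow(Rational(5, 4), -1)), Rational(-1, 12)) = Add(Mul(42, Rational(4, 5)), Rational(-1, 12)) = Add(Rational(168, 5), Rational(-1, 12)) = Rational(2011, 60) ≈ 33.517)
Pow(W, 2) = Pow(Rational(2011, 60), 2) = Rational(4044121, 3600)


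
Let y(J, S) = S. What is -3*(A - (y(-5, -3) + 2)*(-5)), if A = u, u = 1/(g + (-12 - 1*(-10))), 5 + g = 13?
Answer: 29/2 ≈ 14.500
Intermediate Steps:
g = 8 (g = -5 + 13 = 8)
u = 1/6 (u = 1/(8 + (-12 - 1*(-10))) = 1/(8 + (-12 + 10)) = 1/(8 - 2) = 1/6 ≈ 0.16667)
A = 1/6 ≈ 0.16667
-3*(A - (y(-5, -3) + 2)*(-5)) = -3*(1/6 - (-3 + 2)*(-5)) = -3*(1/6 - (-1)*(-5)) = -3*(1/6 - 1*5) = -3*(1/6 - 5) = -3*(-29/6) = 29/2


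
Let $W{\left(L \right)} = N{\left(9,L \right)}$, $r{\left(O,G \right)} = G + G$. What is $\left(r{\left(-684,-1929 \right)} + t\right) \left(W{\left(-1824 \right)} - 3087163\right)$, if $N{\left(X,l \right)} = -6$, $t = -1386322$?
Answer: $4291720600420$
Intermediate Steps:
$r{\left(O,G \right)} = 2 G$
$W{\left(L \right)} = -6$
$\left(r{\left(-684,-1929 \right)} + t\right) \left(W{\left(-1824 \right)} - 3087163\right) = \left(2 \left(-1929\right) - 1386322\right) \left(-6 - 3087163\right) = \left(-3858 - 1386322\right) \left(-3087169\right) = \left(-1390180\right) \left(-3087169\right) = 4291720600420$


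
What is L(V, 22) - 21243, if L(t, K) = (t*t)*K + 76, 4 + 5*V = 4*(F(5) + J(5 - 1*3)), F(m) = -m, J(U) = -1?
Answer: -511927/25 ≈ -20477.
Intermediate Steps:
V = -28/5 (V = -⅘ + (4*(-1*5 - 1))/5 = -⅘ + (4*(-5 - 1))/5 = -⅘ + (4*(-6))/5 = -⅘ + (⅕)*(-24) = -⅘ - 24/5 = -28/5 ≈ -5.6000)
L(t, K) = 76 + K*t² (L(t, K) = t²*K + 76 = K*t² + 76 = 76 + K*t²)
L(V, 22) - 21243 = (76 + 22*(-28/5)²) - 21243 = (76 + 22*(784/25)) - 21243 = (76 + 17248/25) - 21243 = 19148/25 - 21243 = -511927/25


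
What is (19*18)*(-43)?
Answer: -14706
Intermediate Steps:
(19*18)*(-43) = 342*(-43) = -14706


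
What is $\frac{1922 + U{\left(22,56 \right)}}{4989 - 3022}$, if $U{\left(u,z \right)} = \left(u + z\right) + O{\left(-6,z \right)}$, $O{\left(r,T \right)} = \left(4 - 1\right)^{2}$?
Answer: $\frac{287}{281} \approx 1.0214$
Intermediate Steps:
$O{\left(r,T \right)} = 9$ ($O{\left(r,T \right)} = 3^{2} = 9$)
$U{\left(u,z \right)} = 9 + u + z$ ($U{\left(u,z \right)} = \left(u + z\right) + 9 = 9 + u + z$)
$\frac{1922 + U{\left(22,56 \right)}}{4989 - 3022} = \frac{1922 + \left(9 + 22 + 56\right)}{4989 - 3022} = \frac{1922 + 87}{1967} = 2009 \cdot \frac{1}{1967} = \frac{287}{281}$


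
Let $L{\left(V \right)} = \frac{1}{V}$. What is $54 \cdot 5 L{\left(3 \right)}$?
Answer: $90$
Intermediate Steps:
$54 \cdot 5 L{\left(3 \right)} = \frac{54 \cdot 5}{3} = 270 \cdot \frac{1}{3} = 90$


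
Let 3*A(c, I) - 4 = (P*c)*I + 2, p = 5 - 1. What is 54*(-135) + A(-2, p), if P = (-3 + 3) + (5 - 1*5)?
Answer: -7288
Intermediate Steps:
p = 4
P = 0 (P = 0 + (5 - 5) = 0 + 0 = 0)
A(c, I) = 2 (A(c, I) = 4/3 + ((0*c)*I + 2)/3 = 4/3 + (0*I + 2)/3 = 4/3 + (0 + 2)/3 = 4/3 + (⅓)*2 = 4/3 + ⅔ = 2)
54*(-135) + A(-2, p) = 54*(-135) + 2 = -7290 + 2 = -7288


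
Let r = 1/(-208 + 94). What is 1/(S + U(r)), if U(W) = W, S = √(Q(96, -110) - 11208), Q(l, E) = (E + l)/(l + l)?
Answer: -912/1165280933 - 21660*I*√258234/1165280933 ≈ -7.8264e-7 - 0.0094457*I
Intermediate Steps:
Q(l, E) = (E + l)/(2*l) (Q(l, E) = (E + l)/((2*l)) = (E + l)*(1/(2*l)) = (E + l)/(2*l))
r = -1/114 (r = 1/(-114) = -1/114 ≈ -0.0087719)
S = 5*I*√258234/24 (S = √((½)*(-110 + 96)/96 - 11208) = √((½)*(1/96)*(-14) - 11208) = √(-7/96 - 11208) = √(-1075975/96) = 5*I*√258234/24 ≈ 105.87*I)
1/(S + U(r)) = 1/(5*I*√258234/24 - 1/114) = 1/(-1/114 + 5*I*√258234/24)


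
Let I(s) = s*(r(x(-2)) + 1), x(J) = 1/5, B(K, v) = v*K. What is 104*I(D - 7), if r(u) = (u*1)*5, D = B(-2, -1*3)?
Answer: -208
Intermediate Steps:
B(K, v) = K*v
D = 6 (D = -(-2)*3 = -2*(-3) = 6)
x(J) = ⅕
r(u) = 5*u (r(u) = u*5 = 5*u)
I(s) = 2*s (I(s) = s*(5*(⅕) + 1) = s*(1 + 1) = s*2 = 2*s)
104*I(D - 7) = 104*(2*(6 - 7)) = 104*(2*(-1)) = 104*(-2) = -208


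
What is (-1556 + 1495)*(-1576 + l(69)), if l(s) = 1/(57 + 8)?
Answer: 6248779/65 ≈ 96135.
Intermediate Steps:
l(s) = 1/65
(-1556 + 1495)*(-1576 + l(69)) = (-1556 + 1495)*(-1576 + 1/65) = -61*(-102439/65) = 6248779/65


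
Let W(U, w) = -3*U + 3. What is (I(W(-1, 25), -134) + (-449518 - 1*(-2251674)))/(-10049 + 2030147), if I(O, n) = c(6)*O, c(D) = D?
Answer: 901096/1010049 ≈ 0.89213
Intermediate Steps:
W(U, w) = 3 - 3*U
I(O, n) = 6*O
(I(W(-1, 25), -134) + (-449518 - 1*(-2251674)))/(-10049 + 2030147) = (6*(3 - 3*(-1)) + (-449518 - 1*(-2251674)))/(-10049 + 2030147) = (6*(3 + 3) + (-449518 + 2251674))/2020098 = (6*6 + 1802156)*(1/2020098) = (36 + 1802156)*(1/2020098) = 1802192*(1/2020098) = 901096/1010049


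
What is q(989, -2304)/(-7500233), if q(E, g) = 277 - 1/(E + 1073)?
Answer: -571173/15465480446 ≈ -3.6932e-5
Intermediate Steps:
q(E, g) = 277 - 1/(1073 + E)
q(989, -2304)/(-7500233) = ((297220 + 277*989)/(1073 + 989))/(-7500233) = ((297220 + 273953)/2062)*(-1/7500233) = ((1/2062)*571173)*(-1/7500233) = (571173/2062)*(-1/7500233) = -571173/15465480446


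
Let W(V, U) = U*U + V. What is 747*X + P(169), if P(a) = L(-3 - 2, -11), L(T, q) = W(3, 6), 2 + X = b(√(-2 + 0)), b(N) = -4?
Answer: -4443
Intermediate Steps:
W(V, U) = V + U² (W(V, U) = U² + V = V + U²)
X = -6 (X = -2 - 4 = -6)
L(T, q) = 39 (L(T, q) = 3 + 6² = 3 + 36 = 39)
P(a) = 39
747*X + P(169) = 747*(-6) + 39 = -4482 + 39 = -4443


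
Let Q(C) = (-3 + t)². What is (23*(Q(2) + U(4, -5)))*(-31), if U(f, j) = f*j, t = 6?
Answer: 7843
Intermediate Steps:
Q(C) = 9 (Q(C) = (-3 + 6)² = 3² = 9)
(23*(Q(2) + U(4, -5)))*(-31) = (23*(9 + 4*(-5)))*(-31) = (23*(9 - 20))*(-31) = (23*(-11))*(-31) = -253*(-31) = 7843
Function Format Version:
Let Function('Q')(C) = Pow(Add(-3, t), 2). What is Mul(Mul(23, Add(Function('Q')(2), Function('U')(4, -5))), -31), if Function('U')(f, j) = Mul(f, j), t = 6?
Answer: 7843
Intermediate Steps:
Function('Q')(C) = 9 (Function('Q')(C) = Pow(Add(-3, 6), 2) = Pow(3, 2) = 9)
Mul(Mul(23, Add(Function('Q')(2), Function('U')(4, -5))), -31) = Mul(Mul(23, Add(9, Mul(4, -5))), -31) = Mul(Mul(23, Add(9, -20)), -31) = Mul(Mul(23, -11), -31) = Mul(-253, -31) = 7843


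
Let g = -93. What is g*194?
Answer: -18042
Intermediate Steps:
g*194 = -93*194 = -18042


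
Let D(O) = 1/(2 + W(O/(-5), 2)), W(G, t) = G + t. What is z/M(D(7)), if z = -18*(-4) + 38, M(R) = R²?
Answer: 3718/5 ≈ 743.60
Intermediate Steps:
D(O) = 1/(4 - O/5) (D(O) = 1/(2 + (O/(-5) + 2)) = 1/(2 + (O*(-⅕) + 2)) = 1/(2 + (-O/5 + 2)) = 1/(2 + (2 - O/5)) = 1/(4 - O/5))
z = 110 (z = 72 + 38 = 110)
z/M(D(7)) = 110/((-5/(-20 + 7))²) = 110/((-5/(-13))²) = 110/((-5*(-1/13))²) = 110/((5/13)²) = 110/(25/169) = 110*(169/25) = 3718/5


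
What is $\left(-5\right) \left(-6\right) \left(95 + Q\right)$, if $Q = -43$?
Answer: $1560$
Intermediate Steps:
$\left(-5\right) \left(-6\right) \left(95 + Q\right) = \left(-5\right) \left(-6\right) \left(95 - 43\right) = 30 \cdot 52 = 1560$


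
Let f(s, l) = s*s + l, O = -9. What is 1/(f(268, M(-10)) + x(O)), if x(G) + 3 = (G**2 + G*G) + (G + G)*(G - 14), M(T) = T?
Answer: 1/72387 ≈ 1.3815e-5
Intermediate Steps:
x(G) = -3 + 2*G**2 + 2*G*(-14 + G) (x(G) = -3 + ((G**2 + G*G) + (G + G)*(G - 14)) = -3 + ((G**2 + G**2) + (2*G)*(-14 + G)) = -3 + (2*G**2 + 2*G*(-14 + G)) = -3 + 2*G**2 + 2*G*(-14 + G))
f(s, l) = l + s**2 (f(s, l) = s**2 + l = l + s**2)
1/(f(268, M(-10)) + x(O)) = 1/((-10 + 268**2) + (-3 - 28*(-9) + 4*(-9)**2)) = 1/((-10 + 71824) + (-3 + 252 + 4*81)) = 1/(71814 + (-3 + 252 + 324)) = 1/(71814 + 573) = 1/72387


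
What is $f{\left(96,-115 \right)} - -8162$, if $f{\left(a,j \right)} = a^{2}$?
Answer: $17378$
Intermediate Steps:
$f{\left(96,-115 \right)} - -8162 = 96^{2} - -8162 = 9216 + 8162 = 17378$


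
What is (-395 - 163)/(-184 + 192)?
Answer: -279/4 ≈ -69.750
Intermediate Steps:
(-395 - 163)/(-184 + 192) = -558/8 = -558*1/8 = -279/4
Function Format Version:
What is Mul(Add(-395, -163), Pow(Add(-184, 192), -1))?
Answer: Rational(-279, 4) ≈ -69.750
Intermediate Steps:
Mul(Add(-395, -163), Pow(Add(-184, 192), -1)) = Mul(-558, Pow(8, -1)) = Mul(-558, Rational(1, 8)) = Rational(-279, 4)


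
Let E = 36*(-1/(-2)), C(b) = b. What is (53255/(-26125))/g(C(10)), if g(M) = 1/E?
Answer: -191718/5225 ≈ -36.692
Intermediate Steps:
E = 18 (E = 36*(-1*(-½)) = 36*(½) = 18)
g(M) = 1/18
(53255/(-26125))/g(C(10)) = (53255/(-26125))/(1/18) = (53255*(-1/26125))*18 = -10651/5225*18 = -191718/5225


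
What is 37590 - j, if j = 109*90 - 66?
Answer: 27846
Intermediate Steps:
j = 9744 (j = 9810 - 66 = 9744)
37590 - j = 37590 - 1*9744 = 37590 - 9744 = 27846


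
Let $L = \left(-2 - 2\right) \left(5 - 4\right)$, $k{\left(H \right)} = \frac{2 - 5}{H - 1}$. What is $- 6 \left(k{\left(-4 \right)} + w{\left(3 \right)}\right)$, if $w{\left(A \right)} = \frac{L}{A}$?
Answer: $\frac{22}{5} \approx 4.4$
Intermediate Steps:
$k{\left(H \right)} = - \frac{3}{-1 + H}$
$L = -4$ ($L = \left(-4\right) 1 = -4$)
$w{\left(A \right)} = - \frac{4}{A}$
$- 6 \left(k{\left(-4 \right)} + w{\left(3 \right)}\right) = - 6 \left(- \frac{3}{-1 - 4} - \frac{4}{3}\right) = - 6 \left(- \frac{3}{-5} - \frac{4}{3}\right) = - 6 \left(\left(-3\right) \left(- \frac{1}{5}\right) - \frac{4}{3}\right) = - 6 \left(\frac{3}{5} - \frac{4}{3}\right) = \left(-6\right) \left(- \frac{11}{15}\right) = \frac{22}{5}$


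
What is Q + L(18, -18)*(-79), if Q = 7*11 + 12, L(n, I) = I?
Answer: 1511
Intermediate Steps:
Q = 89 (Q = 77 + 12 = 89)
Q + L(18, -18)*(-79) = 89 - 18*(-79) = 89 + 1422 = 1511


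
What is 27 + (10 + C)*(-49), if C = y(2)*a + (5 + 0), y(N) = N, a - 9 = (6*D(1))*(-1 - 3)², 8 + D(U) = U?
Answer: 64266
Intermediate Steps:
D(U) = -8 + U
a = -663 (a = 9 + (6*(-8 + 1))*(-1 - 3)² = 9 + (6*(-7))*(-4)² = 9 - 42*16 = 9 - 672 = -663)
C = -1321 (C = 2*(-663) + (5 + 0) = -1326 + 5 = -1321)
27 + (10 + C)*(-49) = 27 + (10 - 1321)*(-49) = 27 - 1311*(-49) = 27 + 64239 = 64266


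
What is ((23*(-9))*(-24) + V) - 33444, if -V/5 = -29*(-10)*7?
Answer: -38626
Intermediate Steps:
V = -10150 (V = -5*(-29*(-10))*7 = -1450*7 = -5*2030 = -10150)
((23*(-9))*(-24) + V) - 33444 = ((23*(-9))*(-24) - 10150) - 33444 = (-207*(-24) - 10150) - 33444 = (4968 - 10150) - 33444 = -5182 - 33444 = -38626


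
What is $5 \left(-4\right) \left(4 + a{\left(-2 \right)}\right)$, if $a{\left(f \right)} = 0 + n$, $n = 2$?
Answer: $-120$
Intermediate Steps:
$a{\left(f \right)} = 2$ ($a{\left(f \right)} = 0 + 2 = 2$)
$5 \left(-4\right) \left(4 + a{\left(-2 \right)}\right) = 5 \left(-4\right) \left(4 + 2\right) = \left(-20\right) 6 = -120$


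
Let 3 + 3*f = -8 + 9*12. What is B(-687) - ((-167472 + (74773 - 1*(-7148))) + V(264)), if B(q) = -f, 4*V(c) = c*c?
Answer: 204284/3 ≈ 68095.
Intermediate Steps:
V(c) = c²/4 (V(c) = (c*c)/4 = c²/4)
f = 97/3 (f = -1 + (-8 + 9*12)/3 = -1 + (-8 + 108)/3 = -1 + (⅓)*100 = -1 + 100/3 = 97/3 ≈ 32.333)
B(q) = -97/3 (B(q) = -1*97/3 = -97/3)
B(-687) - ((-167472 + (74773 - 1*(-7148))) + V(264)) = -97/3 - ((-167472 + (74773 - 1*(-7148))) + (¼)*264²) = -97/3 - ((-167472 + (74773 + 7148)) + (¼)*69696) = -97/3 - ((-167472 + 81921) + 17424) = -97/3 - (-85551 + 17424) = -97/3 - 1*(-68127) = -97/3 + 68127 = 204284/3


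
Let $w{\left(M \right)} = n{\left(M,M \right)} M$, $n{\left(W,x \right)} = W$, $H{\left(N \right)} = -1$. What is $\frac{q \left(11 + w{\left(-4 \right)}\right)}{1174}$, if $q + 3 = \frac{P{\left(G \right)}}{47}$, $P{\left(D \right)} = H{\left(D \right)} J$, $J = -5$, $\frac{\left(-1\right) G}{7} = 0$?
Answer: $- \frac{1836}{27589} \approx -0.066548$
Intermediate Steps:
$G = 0$ ($G = \left(-7\right) 0 = 0$)
$P{\left(D \right)} = 5$ ($P{\left(D \right)} = \left(-1\right) \left(-5\right) = 5$)
$w{\left(M \right)} = M^{2}$ ($w{\left(M \right)} = M M = M^{2}$)
$q = - \frac{136}{47}$ ($q = -3 + \frac{5}{47} = - \frac{136}{47} \approx -2.8936$)
$\frac{q \left(11 + w{\left(-4 \right)}\right)}{1174} = \frac{\left(- \frac{136}{47}\right) \left(11 + \left(-4\right)^{2}\right)}{1174} = - \frac{136 \left(11 + 16\right)}{47} \cdot \frac{1}{1174} = \left(- \frac{136}{47}\right) 27 \cdot \frac{1}{1174} = \left(- \frac{3672}{47}\right) \frac{1}{1174} = - \frac{1836}{27589}$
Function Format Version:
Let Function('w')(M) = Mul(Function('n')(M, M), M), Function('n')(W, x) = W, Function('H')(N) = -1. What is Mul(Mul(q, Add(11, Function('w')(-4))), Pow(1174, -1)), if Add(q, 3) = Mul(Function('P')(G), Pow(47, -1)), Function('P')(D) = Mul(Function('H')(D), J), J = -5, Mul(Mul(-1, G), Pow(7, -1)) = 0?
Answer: Rational(-1836, 27589) ≈ -0.066548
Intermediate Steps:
G = 0 (G = Mul(-7, 0) = 0)
Function('P')(D) = 5 (Function('P')(D) = Mul(-1, -5) = 5)
Function('w')(M) = Pow(M, 2) (Function('w')(M) = Mul(M, M) = Pow(M, 2))
q = Rational(-136, 47) (q = Add(-3, Mul(5, Pow(47, -1))) = Add(-3, Mul(5, Rational(1, 47))) = Add(-3, Rational(5, 47)) = Rational(-136, 47) ≈ -2.8936)
Mul(Mul(q, Add(11, Function('w')(-4))), Pow(1174, -1)) = Mul(Mul(Rational(-136, 47), Add(11, Pow(-4, 2))), Pow(1174, -1)) = Mul(Mul(Rational(-136, 47), Add(11, 16)), Rational(1, 1174)) = Mul(Mul(Rational(-136, 47), 27), Rational(1, 1174)) = Mul(Rational(-3672, 47), Rational(1, 1174)) = Rational(-1836, 27589)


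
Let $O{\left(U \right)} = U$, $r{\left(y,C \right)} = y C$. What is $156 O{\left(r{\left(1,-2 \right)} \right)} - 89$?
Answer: $-401$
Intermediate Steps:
$r{\left(y,C \right)} = C y$
$156 O{\left(r{\left(1,-2 \right)} \right)} - 89 = 156 \left(\left(-2\right) 1\right) - 89 = 156 \left(-2\right) - 89 = -312 - 89 = -401$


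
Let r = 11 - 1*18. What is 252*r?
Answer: -1764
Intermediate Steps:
r = -7 (r = 11 - 18 = -7)
252*r = 252*(-7) = -1764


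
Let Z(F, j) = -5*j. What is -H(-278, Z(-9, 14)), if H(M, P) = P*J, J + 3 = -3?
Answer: -420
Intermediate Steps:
J = -6 (J = -3 - 3 = -6)
H(M, P) = -6*P (H(M, P) = P*(-6) = -6*P)
-H(-278, Z(-9, 14)) = -(-6)*(-5*14) = -(-6)*(-70) = -1*420 = -420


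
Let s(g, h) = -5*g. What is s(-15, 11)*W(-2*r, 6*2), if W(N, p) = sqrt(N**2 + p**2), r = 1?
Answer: 150*sqrt(37) ≈ 912.41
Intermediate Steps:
s(-15, 11)*W(-2*r, 6*2) = (-5*(-15))*sqrt((-2*1)**2 + (6*2)**2) = 75*sqrt((-2)**2 + 12**2) = 75*sqrt(4 + 144) = 75*sqrt(148) = 75*(2*sqrt(37)) = 150*sqrt(37)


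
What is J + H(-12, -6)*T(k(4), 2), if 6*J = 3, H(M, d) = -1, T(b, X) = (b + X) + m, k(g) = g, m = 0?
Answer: -11/2 ≈ -5.5000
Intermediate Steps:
T(b, X) = X + b (T(b, X) = (b + X) + 0 = (X + b) + 0 = X + b)
J = 1/2 (J = (1/6)*3 = 1/2 ≈ 0.50000)
J + H(-12, -6)*T(k(4), 2) = 1/2 - (2 + 4) = 1/2 - 1*6 = 1/2 - 6 = -11/2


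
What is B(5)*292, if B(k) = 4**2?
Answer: 4672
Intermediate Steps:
B(k) = 16
B(5)*292 = 16*292 = 4672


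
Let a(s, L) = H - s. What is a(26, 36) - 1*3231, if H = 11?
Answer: -3246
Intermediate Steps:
a(s, L) = 11 - s
a(26, 36) - 1*3231 = (11 - 1*26) - 1*3231 = (11 - 26) - 3231 = -15 - 3231 = -3246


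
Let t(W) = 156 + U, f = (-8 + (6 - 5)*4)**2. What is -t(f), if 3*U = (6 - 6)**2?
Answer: -156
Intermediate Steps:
U = 0 (U = (6 - 6)**2/3 = (1/3)*0**2 = (1/3)*0 = 0)
f = 16 (f = (-8 + 1*4)**2 = (-8 + 4)**2 = (-4)**2 = 16)
t(W) = 156 (t(W) = 156 + 0 = 156)
-t(f) = -1*156 = -156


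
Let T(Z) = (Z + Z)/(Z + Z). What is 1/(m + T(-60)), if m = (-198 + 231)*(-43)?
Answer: -1/1418 ≈ -0.00070522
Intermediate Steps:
T(Z) = 1 (T(Z) = (2*Z)/((2*Z)) = (2*Z)*(1/(2*Z)) = 1)
m = -1419 (m = 33*(-43) = -1419)
1/(m + T(-60)) = 1/(-1419 + 1) = 1/(-1418) = -1/1418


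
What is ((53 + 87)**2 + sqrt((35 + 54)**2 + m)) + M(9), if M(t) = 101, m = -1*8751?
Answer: 19701 + I*sqrt(830) ≈ 19701.0 + 28.81*I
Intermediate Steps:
m = -8751
((53 + 87)**2 + sqrt((35 + 54)**2 + m)) + M(9) = ((53 + 87)**2 + sqrt((35 + 54)**2 - 8751)) + 101 = (140**2 + sqrt(89**2 - 8751)) + 101 = (19600 + sqrt(7921 - 8751)) + 101 = (19600 + sqrt(-830)) + 101 = (19600 + I*sqrt(830)) + 101 = 19701 + I*sqrt(830)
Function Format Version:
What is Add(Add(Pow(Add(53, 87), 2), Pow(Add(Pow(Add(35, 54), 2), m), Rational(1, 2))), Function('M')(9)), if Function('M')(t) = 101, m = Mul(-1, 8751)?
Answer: Add(19701, Mul(I, Pow(830, Rational(1, 2)))) ≈ Add(19701., Mul(28.810, I))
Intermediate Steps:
m = -8751
Add(Add(Pow(Add(53, 87), 2), Pow(Add(Pow(Add(35, 54), 2), m), Rational(1, 2))), Function('M')(9)) = Add(Add(Pow(Add(53, 87), 2), Pow(Add(Pow(Add(35, 54), 2), -8751), Rational(1, 2))), 101) = Add(Add(Pow(140, 2), Pow(Add(Pow(89, 2), -8751), Rational(1, 2))), 101) = Add(Add(19600, Pow(Add(7921, -8751), Rational(1, 2))), 101) = Add(Add(19600, Pow(-830, Rational(1, 2))), 101) = Add(Add(19600, Mul(I, Pow(830, Rational(1, 2)))), 101) = Add(19701, Mul(I, Pow(830, Rational(1, 2))))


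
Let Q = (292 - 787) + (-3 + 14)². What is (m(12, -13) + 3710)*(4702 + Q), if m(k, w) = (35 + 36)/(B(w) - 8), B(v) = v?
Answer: 336887192/21 ≈ 1.6042e+7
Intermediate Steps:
m(k, w) = 71/(-8 + w) (m(k, w) = (35 + 36)/(w - 8) = 71/(-8 + w))
Q = -374 (Q = -495 + 11² = -495 + 121 = -374)
(m(12, -13) + 3710)*(4702 + Q) = (71/(-8 - 13) + 3710)*(4702 - 374) = (71/(-21) + 3710)*4328 = (71*(-1/21) + 3710)*4328 = (-71/21 + 3710)*4328 = (77839/21)*4328 = 336887192/21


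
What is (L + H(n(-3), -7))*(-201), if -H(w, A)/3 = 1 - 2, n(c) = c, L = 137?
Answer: -28140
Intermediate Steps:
H(w, A) = 3 (H(w, A) = -3*(1 - 2) = -3*(-1) = 3)
(L + H(n(-3), -7))*(-201) = (137 + 3)*(-201) = 140*(-201) = -28140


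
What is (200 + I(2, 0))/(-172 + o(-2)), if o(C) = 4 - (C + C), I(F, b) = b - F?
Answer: -99/82 ≈ -1.2073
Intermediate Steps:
o(C) = 4 - 2*C
(200 + I(2, 0))/(-172 + o(-2)) = (200 + (0 - 1*2))/(-172 + (4 - 2*(-2))) = (200 + (0 - 2))/(-172 + (4 + 4)) = (200 - 2)/(-172 + 8) = 198/(-164) = 198*(-1/164) = -99/82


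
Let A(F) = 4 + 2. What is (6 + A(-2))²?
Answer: 144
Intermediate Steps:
A(F) = 6
(6 + A(-2))² = (6 + 6)² = 12² = 144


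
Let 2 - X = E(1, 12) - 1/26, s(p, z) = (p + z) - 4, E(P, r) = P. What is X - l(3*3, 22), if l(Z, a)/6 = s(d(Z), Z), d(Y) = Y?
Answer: -2157/26 ≈ -82.962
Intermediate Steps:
s(p, z) = -4 + p + z
l(Z, a) = -24 + 12*Z (l(Z, a) = 6*(-4 + Z + Z) = 6*(-4 + 2*Z) = -24 + 12*Z)
X = 27/26 (X = 2 - (1 - 1/26) = 2 - 1*25/26 = 2 - 25/26 = 27/26 ≈ 1.0385)
X - l(3*3, 22) = 27/26 - (-24 + 12*(3*3)) = 27/26 - (-24 + 12*9) = 27/26 - (-24 + 108) = 27/26 - 1*84 = 27/26 - 84 = -2157/26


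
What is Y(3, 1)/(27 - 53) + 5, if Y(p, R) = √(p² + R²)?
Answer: 5 - √10/26 ≈ 4.8784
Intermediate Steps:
Y(p, R) = √(R² + p²)
Y(3, 1)/(27 - 53) + 5 = √(1² + 3²)/(27 - 53) + 5 = √(1 + 9)/(-26) + 5 = √10*(-1/26) + 5 = -√10/26 + 5 = 5 - √10/26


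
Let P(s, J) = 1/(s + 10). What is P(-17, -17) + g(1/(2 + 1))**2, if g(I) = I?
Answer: -2/63 ≈ -0.031746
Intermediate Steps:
P(s, J) = 1/(10 + s)
P(-17, -17) + g(1/(2 + 1))**2 = 1/(10 - 17) + (1/(2 + 1))**2 = 1/(-7) + (1/3)**2 = -1/7 + (1/3)**2 = -1/7 + 1/9 = -2/63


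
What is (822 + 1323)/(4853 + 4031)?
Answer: 2145/8884 ≈ 0.24145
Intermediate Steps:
(822 + 1323)/(4853 + 4031) = 2145/8884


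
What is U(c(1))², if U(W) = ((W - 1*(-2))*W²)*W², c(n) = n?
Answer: 9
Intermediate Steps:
U(W) = W⁴*(2 + W) (U(W) = ((W + 2)*W²)*W² = ((2 + W)*W²)*W² = (W²*(2 + W))*W² = W⁴*(2 + W))
U(c(1))² = (1⁴*(2 + 1))² = (1*3)² = 3² = 9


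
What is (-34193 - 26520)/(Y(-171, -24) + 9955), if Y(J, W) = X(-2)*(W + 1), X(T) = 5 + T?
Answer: -60713/9886 ≈ -6.1413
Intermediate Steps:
Y(J, W) = 3 + 3*W (Y(J, W) = (5 - 2)*(W + 1) = 3*(1 + W) = 3 + 3*W)
(-34193 - 26520)/(Y(-171, -24) + 9955) = (-34193 - 26520)/((3 + 3*(-24)) + 9955) = -60713/((3 - 72) + 9955) = -60713/(-69 + 9955) = -60713/9886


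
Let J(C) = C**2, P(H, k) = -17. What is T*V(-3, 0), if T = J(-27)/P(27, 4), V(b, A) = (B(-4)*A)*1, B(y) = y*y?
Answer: 0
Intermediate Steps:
B(y) = y**2
V(b, A) = 16*A (V(b, A) = ((-4)**2*A)*1 = (16*A)*1 = 16*A)
T = -729/17 (T = (-27)**2/(-17) = 729*(-1/17) = -729/17 ≈ -42.882)
T*V(-3, 0) = -11664*0/17 = -729/17*0 = 0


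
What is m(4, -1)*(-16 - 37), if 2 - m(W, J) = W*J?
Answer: -318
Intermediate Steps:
m(W, J) = 2 - J*W (m(W, J) = 2 - W*J = 2 - J*W)
m(4, -1)*(-16 - 37) = (2 - 1*(-1)*4)*(-16 - 37) = (2 + 4)*(-53) = 6*(-53) = -318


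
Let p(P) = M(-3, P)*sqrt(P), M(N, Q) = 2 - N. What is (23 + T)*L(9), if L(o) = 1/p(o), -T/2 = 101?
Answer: -179/15 ≈ -11.933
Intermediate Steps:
T = -202 (T = -2*101 = -202)
p(P) = 5*sqrt(P) (p(P) = (2 - 1*(-3))*sqrt(P) = (2 + 3)*sqrt(P) = 5*sqrt(P))
L(o) = 1/(5*sqrt(o))
(23 + T)*L(9) = (23 - 202)*(1/(5*sqrt(9))) = -179/(5*3) = -179*1/15 = -179/15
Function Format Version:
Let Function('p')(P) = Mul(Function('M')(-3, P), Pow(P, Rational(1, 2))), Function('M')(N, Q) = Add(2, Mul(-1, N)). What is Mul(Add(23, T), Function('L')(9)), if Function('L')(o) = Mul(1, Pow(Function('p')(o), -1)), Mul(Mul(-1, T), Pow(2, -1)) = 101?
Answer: Rational(-179, 15) ≈ -11.933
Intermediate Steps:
T = -202 (T = Mul(-2, 101) = -202)
Function('p')(P) = Mul(5, Pow(P, Rational(1, 2))) (Function('p')(P) = Mul(Add(2, Mul(-1, -3)), Pow(P, Rational(1, 2))) = Mul(Add(2, 3), Pow(P, Rational(1, 2))) = Mul(5, Pow(P, Rational(1, 2))))
Function('L')(o) = Mul(Rational(1, 5), Pow(o, Rational(-1, 2))) (Function('L')(o) = Mul(1, Pow(Mul(5, Pow(o, Rational(1, 2))), -1)) = Mul(1, Mul(Rational(1, 5), Pow(o, Rational(-1, 2)))) = Mul(Rational(1, 5), Pow(o, Rational(-1, 2))))
Mul(Add(23, T), Function('L')(9)) = Mul(Add(23, -202), Mul(Rational(1, 5), Pow(9, Rational(-1, 2)))) = Mul(-179, Mul(Rational(1, 5), Rational(1, 3))) = Mul(-179, Rational(1, 15)) = Rational(-179, 15)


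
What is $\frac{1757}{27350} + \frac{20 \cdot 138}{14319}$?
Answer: $\frac{33548161}{130541550} \approx 0.25699$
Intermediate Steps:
$\frac{1757}{27350} + \frac{20 \cdot 138}{14319} = 1757 \cdot \frac{1}{27350} + 2760 \cdot \frac{1}{14319} = \frac{1757}{27350} + \frac{920}{4773} = \frac{33548161}{130541550}$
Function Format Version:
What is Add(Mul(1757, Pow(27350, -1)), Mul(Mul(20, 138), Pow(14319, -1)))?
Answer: Rational(33548161, 130541550) ≈ 0.25699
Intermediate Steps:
Add(Mul(1757, Pow(27350, -1)), Mul(Mul(20, 138), Pow(14319, -1))) = Add(Mul(1757, Rational(1, 27350)), Mul(2760, Rational(1, 14319))) = Add(Rational(1757, 27350), Rational(920, 4773)) = Rational(33548161, 130541550)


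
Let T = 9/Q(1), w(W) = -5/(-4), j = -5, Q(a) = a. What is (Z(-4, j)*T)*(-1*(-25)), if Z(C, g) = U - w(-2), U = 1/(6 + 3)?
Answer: -1025/4 ≈ -256.25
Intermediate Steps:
w(W) = 5/4 (w(W) = -5*(-¼) = 5/4)
U = ⅑ (U = 1/9 = ⅑ ≈ 0.11111)
Z(C, g) = -41/36 (Z(C, g) = ⅑ - 1*5/4 = ⅑ - 5/4 = -41/36)
T = 9 (T = 9/1 = 9*1 = 9)
(Z(-4, j)*T)*(-1*(-25)) = (-41/36*9)*(-1*(-25)) = -41/4*25 = -1025/4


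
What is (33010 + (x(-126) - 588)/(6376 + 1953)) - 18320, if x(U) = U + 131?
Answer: 122352427/8329 ≈ 14690.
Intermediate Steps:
x(U) = 131 + U
(33010 + (x(-126) - 588)/(6376 + 1953)) - 18320 = (33010 + ((131 - 126) - 588)/(6376 + 1953)) - 18320 = (33010 + (5 - 588)/8329) - 18320 = (33010 - 583*1/8329) - 18320 = (33010 - 583/8329) - 18320 = 274939707/8329 - 18320 = 122352427/8329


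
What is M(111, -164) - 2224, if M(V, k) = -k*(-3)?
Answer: -2716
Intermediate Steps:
M(V, k) = 3*k (M(V, k) = -(-3)*k = 3*k)
M(111, -164) - 2224 = 3*(-164) - 2224 = -492 - 2224 = -2716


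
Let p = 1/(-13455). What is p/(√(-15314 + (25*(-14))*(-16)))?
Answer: I*√9714/130701870 ≈ 7.5408e-7*I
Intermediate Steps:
p = -1/13455 ≈ -7.4322e-5
p/(√(-15314 + (25*(-14))*(-16))) = -1/(13455*√(-15314 + (25*(-14))*(-16))) = -1/(13455*√(-15314 - 350*(-16))) = -1/(13455*√(-15314 + 5600)) = -(-I*√9714/9714)/13455 = -(-1)*I*√9714/130701870 = I*√9714/130701870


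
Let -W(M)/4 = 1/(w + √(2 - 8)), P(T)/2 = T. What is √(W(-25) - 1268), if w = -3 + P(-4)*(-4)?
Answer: 2*√((-9194 - 317*I*√6)/(29 + I*√6)) ≈ 0.00016242 + 35.611*I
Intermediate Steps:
P(T) = 2*T
w = 29 (w = -3 + (2*(-4))*(-4) = -3 - 8*(-4) = -3 + 32 = 29)
W(M) = -4/(29 + I*√6) (W(M) = -4/(29 + √(2 - 8)) = -4/(29 + √(-6)) = -4/(29 + I*√6))
√(W(-25) - 1268) = √((-116/847 + 4*I*√6/847) - 1268) = √(-1074112/847 + 4*I*√6/847)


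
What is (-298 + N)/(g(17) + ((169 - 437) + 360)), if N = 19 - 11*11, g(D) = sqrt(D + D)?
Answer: -3680/843 + 40*sqrt(34)/843 ≈ -4.0887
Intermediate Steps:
g(D) = sqrt(2)*sqrt(D) (g(D) = sqrt(2*D) = sqrt(2)*sqrt(D))
N = -102 (N = 19 - 121 = -102)
(-298 + N)/(g(17) + ((169 - 437) + 360)) = (-298 - 102)/(sqrt(2)*sqrt(17) + ((169 - 437) + 360)) = -400/(sqrt(34) + (-268 + 360)) = -400/(sqrt(34) + 92) = -400/(92 + sqrt(34))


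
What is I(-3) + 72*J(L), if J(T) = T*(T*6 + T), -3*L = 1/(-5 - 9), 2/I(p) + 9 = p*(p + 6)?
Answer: 11/63 ≈ 0.17460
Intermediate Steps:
I(p) = 2/(-9 + p*(6 + p)) (I(p) = 2/(-9 + p*(p + 6)) = 2/(-9 + p*(6 + p)))
L = 1/42 (L = -1/(3*(-5 - 9)) = -1/3/(-14) = -1/3*(-1/14) = 1/42 ≈ 0.023810)
J(T) = 7*T**2 (J(T) = T*(6*T + T) = T*(7*T) = 7*T**2)
I(-3) + 72*J(L) = 2/(-9 + (-3)**2 + 6*(-3)) + 72*(7*(1/42)**2) = 2/(-9 + 9 - 18) + 72*(7*(1/1764)) = 2/(-18) + 72*(1/252) = 2*(-1/18) + 2/7 = -1/9 + 2/7 = 11/63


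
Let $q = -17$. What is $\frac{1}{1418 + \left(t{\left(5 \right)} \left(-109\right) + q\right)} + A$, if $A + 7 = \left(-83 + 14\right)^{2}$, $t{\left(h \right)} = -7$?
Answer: $\frac{10287657}{2164} \approx 4754.0$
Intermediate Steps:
$A = 4754$ ($A = -7 + \left(-83 + 14\right)^{2} = -7 + \left(-69\right)^{2} = -7 + 4761 = 4754$)
$\frac{1}{1418 + \left(t{\left(5 \right)} \left(-109\right) + q\right)} + A = \frac{1}{1418 - -746} + 4754 = \frac{1}{1418 + \left(763 - 17\right)} + 4754 = \frac{1}{1418 + 746} + 4754 = \frac{1}{2164} + 4754 = \frac{10287657}{2164}$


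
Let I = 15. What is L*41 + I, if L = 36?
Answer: 1491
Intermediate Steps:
L*41 + I = 36*41 + 15 = 1476 + 15 = 1491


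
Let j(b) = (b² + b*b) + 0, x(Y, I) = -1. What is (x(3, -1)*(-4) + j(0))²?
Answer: 16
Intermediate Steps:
j(b) = 2*b² (j(b) = (b² + b²) + 0 = 2*b² + 0 = 2*b²)
(x(3, -1)*(-4) + j(0))² = (-1*(-4) + 2*0²)² = (4 + 2*0)² = (4 + 0)² = 4² = 16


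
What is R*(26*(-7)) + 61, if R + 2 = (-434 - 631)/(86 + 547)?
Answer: 154285/211 ≈ 731.21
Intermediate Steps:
R = -777/211 (R = -2 + (-434 - 631)/(86 + 547) = -2 - 1065/633 = -2 - 1065*1/633 = -2 - 355/211 = -777/211 ≈ -3.6825)
R*(26*(-7)) + 61 = -20202*(-7)/211 + 61 = -777/211*(-182) + 61 = 141414/211 + 61 = 154285/211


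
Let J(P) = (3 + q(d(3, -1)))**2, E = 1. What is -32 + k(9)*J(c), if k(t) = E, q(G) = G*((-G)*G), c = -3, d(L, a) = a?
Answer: -16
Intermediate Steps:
q(G) = -G**3 (q(G) = G*(-G**2) = -G**3)
J(P) = 16 (J(P) = (3 - 1*(-1)**3)**2 = (3 - 1*(-1))**2 = (3 + 1)**2 = 4**2 = 16)
k(t) = 1
-32 + k(9)*J(c) = -32 + 1*16 = -32 + 16 = -16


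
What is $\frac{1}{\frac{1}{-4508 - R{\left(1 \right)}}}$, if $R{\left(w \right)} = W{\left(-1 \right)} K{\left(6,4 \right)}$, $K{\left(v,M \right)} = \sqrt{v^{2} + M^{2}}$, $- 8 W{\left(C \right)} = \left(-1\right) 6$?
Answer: $-4508 - \frac{3 \sqrt{13}}{2} \approx -4513.4$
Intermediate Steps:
$W{\left(C \right)} = \frac{3}{4}$ ($W{\left(C \right)} = - \frac{\left(-1\right) 6}{8} = \left(- \frac{1}{8}\right) \left(-6\right) = \frac{3}{4}$)
$K{\left(v,M \right)} = \sqrt{M^{2} + v^{2}}$
$R{\left(w \right)} = \frac{3 \sqrt{13}}{2}$ ($R{\left(w \right)} = \frac{3 \sqrt{4^{2} + 6^{2}}}{4} = \frac{3 \sqrt{16 + 36}}{4} = \frac{3 \sqrt{52}}{4} = \frac{3 \cdot 2 \sqrt{13}}{4} = \frac{3 \sqrt{13}}{2}$)
$\frac{1}{\frac{1}{-4508 - R{\left(1 \right)}}} = \frac{1}{\frac{1}{-4508 - \frac{3 \sqrt{13}}{2}}} = -4508 - \frac{3 \sqrt{13}}{2}$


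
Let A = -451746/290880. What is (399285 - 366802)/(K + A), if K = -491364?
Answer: -47720480/721860667 ≈ -0.066108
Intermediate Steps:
A = -25097/16160 (A = -451746*1/290880 = -25097/16160 ≈ -1.5530)
(399285 - 366802)/(K + A) = (399285 - 366802)/(-491364 - 25097/16160) = 32483/(-7940467337/16160) = 32483*(-16160/7940467337) = -47720480/721860667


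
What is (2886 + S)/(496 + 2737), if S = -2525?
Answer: 361/3233 ≈ 0.11166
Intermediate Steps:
(2886 + S)/(496 + 2737) = (2886 - 2525)/(496 + 2737) = 361/3233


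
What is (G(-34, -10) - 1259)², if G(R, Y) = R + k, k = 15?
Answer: 1633284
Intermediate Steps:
G(R, Y) = 15 + R (G(R, Y) = R + 15 = 15 + R)
(G(-34, -10) - 1259)² = ((15 - 34) - 1259)² = (-19 - 1259)² = (-1278)² = 1633284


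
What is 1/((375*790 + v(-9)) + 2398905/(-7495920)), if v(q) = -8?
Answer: 166576/49346754083 ≈ 3.3756e-6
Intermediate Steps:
1/((375*790 + v(-9)) + 2398905/(-7495920)) = 1/((375*790 - 8) + 2398905/(-7495920)) = 1/((296250 - 8) + 2398905*(-1/7495920)) = 1/(296242 - 53309/166576) = 1/(49346754083/166576) = 166576/49346754083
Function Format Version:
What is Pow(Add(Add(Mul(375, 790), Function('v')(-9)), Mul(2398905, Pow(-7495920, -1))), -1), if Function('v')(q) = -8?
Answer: Rational(166576, 49346754083) ≈ 3.3756e-6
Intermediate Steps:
Pow(Add(Add(Mul(375, 790), Function('v')(-9)), Mul(2398905, Pow(-7495920, -1))), -1) = Pow(Add(Add(Mul(375, 790), -8), Mul(2398905, Pow(-7495920, -1))), -1) = Pow(Add(Add(296250, -8), Mul(2398905, Rational(-1, 7495920))), -1) = Pow(Add(296242, Rational(-53309, 166576)), -1) = Pow(Rational(49346754083, 166576), -1) = Rational(166576, 49346754083)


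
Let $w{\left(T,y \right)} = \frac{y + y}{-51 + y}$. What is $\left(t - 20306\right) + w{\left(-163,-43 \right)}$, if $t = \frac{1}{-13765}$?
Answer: $- \frac{13136476382}{646955} \approx -20305.0$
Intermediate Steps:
$w{\left(T,y \right)} = \frac{2 y}{-51 + y}$
$t = - \frac{1}{13765} \approx -7.2648 \cdot 10^{-5}$
$\left(t - 20306\right) + w{\left(-163,-43 \right)} = \left(- \frac{1}{13765} - 20306\right) + 2 \left(-43\right) \frac{1}{-51 - 43} = \left(- \frac{1}{13765} - 20306\right) + 2 \left(-43\right) \frac{1}{-94} = - \frac{279512091}{13765} + 2 \left(-43\right) \left(- \frac{1}{94}\right) = - \frac{279512091}{13765} + \frac{43}{47} = - \frac{13136476382}{646955}$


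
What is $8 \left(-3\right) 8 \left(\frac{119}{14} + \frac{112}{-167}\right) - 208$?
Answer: $- \frac{285776}{167} \approx -1711.2$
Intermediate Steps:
$8 \left(-3\right) 8 \left(\frac{119}{14} + \frac{112}{-167}\right) - 208 = \left(-24\right) 8 \left(119 \cdot \frac{1}{14} + 112 \left(- \frac{1}{167}\right)\right) - 208 = - 192 \left(\frac{17}{2} - \frac{112}{167}\right) - 208 = \left(-192\right) \frac{2615}{334} - 208 = - \frac{251040}{167} - 208 = - \frac{285776}{167}$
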